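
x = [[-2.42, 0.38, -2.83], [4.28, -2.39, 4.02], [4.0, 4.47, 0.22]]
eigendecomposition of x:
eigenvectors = [[-0.41+0.29j, -0.41-0.29j, (0.38+0j)],[0.45+0.09j, (0.45-0.09j), -0.85+0.00j],[(0.73+0j), 0.73-0.00j, 0.37+0.00j]]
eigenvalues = [(0.72+2.14j), (0.72-2.14j), (-6.02+0j)]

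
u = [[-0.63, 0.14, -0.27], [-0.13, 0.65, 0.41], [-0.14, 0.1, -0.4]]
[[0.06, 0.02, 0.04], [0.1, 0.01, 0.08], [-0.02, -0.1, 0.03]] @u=[[-0.05, 0.03, -0.02], [-0.08, 0.03, -0.05], [0.02, -0.06, -0.05]]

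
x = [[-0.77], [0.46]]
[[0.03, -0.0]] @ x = [[-0.02]]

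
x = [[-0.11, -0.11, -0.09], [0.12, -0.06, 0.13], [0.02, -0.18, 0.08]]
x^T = [[-0.11, 0.12, 0.02],[-0.11, -0.06, -0.18],[-0.09, 0.13, 0.08]]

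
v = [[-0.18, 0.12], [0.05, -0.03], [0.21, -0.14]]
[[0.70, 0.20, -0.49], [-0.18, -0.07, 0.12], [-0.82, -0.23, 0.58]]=v@[[-0.43, -3.85, -0.45], [5.19, -4.14, -4.8]]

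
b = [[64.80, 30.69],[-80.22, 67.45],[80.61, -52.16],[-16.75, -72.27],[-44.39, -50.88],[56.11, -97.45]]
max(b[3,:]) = -16.75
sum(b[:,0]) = 60.16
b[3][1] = -72.27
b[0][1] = 30.69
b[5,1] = -97.45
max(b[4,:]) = -44.39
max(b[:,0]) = 80.61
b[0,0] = 64.8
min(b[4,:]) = -50.88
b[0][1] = 30.69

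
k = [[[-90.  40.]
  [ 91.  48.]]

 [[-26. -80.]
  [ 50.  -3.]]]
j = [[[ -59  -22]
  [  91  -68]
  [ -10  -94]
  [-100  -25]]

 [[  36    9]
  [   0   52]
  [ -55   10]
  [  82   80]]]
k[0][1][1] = 48.0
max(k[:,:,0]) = 91.0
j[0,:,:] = [[-59, -22], [91, -68], [-10, -94], [-100, -25]]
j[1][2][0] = -55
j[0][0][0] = -59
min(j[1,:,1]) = 9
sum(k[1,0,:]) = -106.0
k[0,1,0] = 91.0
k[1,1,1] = -3.0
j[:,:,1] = [[-22, -68, -94, -25], [9, 52, 10, 80]]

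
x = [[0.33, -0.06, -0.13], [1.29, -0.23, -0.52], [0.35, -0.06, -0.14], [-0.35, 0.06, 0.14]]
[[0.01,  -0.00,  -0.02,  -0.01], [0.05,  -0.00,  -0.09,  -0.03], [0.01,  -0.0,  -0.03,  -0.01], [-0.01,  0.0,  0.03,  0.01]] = x @ [[0.02, -0.01, -0.09, 0.01], [0.07, -0.03, -0.28, 0.02], [-0.08, -0.01, 0.08, 0.07]]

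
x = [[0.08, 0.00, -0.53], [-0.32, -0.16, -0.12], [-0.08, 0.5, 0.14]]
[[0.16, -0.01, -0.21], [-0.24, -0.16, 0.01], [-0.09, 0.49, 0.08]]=x@[[0.82, -0.00, -0.17], [-0.0, 0.97, 0.02], [-0.17, 0.02, 0.37]]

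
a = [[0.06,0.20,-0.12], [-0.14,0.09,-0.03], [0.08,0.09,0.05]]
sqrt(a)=[[0.36, 0.28, -0.15], [-0.17, 0.38, -0.08], [0.14, 0.07, 0.28]]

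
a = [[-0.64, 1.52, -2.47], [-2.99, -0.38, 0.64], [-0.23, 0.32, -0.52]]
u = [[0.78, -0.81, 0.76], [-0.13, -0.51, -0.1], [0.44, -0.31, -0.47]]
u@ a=[[1.75, 1.74, -2.84], [1.63, -0.04, 0.05], [0.75, 0.64, -1.04]]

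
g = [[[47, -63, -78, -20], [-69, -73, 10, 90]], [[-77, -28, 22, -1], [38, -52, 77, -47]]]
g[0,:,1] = [-63, -73]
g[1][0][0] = -77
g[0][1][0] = -69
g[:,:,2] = [[-78, 10], [22, 77]]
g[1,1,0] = 38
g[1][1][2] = 77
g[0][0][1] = -63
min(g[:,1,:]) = -73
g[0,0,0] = 47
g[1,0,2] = 22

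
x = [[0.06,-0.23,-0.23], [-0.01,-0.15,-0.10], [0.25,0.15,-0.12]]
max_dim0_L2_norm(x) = 0.31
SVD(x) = [[-0.88, 0.05, -0.46], [-0.47, -0.15, 0.87], [-0.03, 0.99, 0.15]] @ diag([0.37372966680109915, 0.3189370658803623, 0.0022987301635663472]) @ [[-0.15, 0.72, 0.68], [0.79, 0.50, -0.36], [0.60, -0.48, 0.64]]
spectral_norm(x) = 0.37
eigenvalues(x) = [(-0.1+0.25j), (-0.1-0.25j), (-0+0j)]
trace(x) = -0.21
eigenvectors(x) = [[-0.10-0.57j,(-0.1+0.57j),(-0.59+0j)], [0.08-0.30j,0.08+0.30j,(0.48+0j)], [(-0.76+0j),(-0.76-0j),(-0.65+0j)]]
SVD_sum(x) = [[0.05, -0.24, -0.22],[0.03, -0.13, -0.12],[0.00, -0.01, -0.01]] + [[0.01, 0.01, -0.01], [-0.04, -0.02, 0.02], [0.25, 0.16, -0.11]] + [[-0.0, 0.0, -0.00], [0.0, -0.0, 0.00], [0.00, -0.00, 0.0]]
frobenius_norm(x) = 0.49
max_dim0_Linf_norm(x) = 0.25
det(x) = -0.00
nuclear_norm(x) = 0.69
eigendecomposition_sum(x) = [[(0.03+0.09j), (-0.12+0.08j), (-0.12-0.03j)], [-0.01+0.05j, -0.07+0.01j, (-0.05-0.04j)], [0.13-0.02j, (0.07+0.17j), -0.06+0.14j]] + [[0.03-0.09j, (-0.12-0.08j), -0.12+0.03j],[(-0.01-0.05j), -0.07-0.01j, (-0.05+0.04j)],[(0.13+0.02j), 0.07-0.17j, -0.06-0.14j]] + [[(-0+0j), 0.00-0.00j, -0j], [-0j, -0.00+0.00j, -0.00+0.00j], [(-0+0j), -0j, -0j]]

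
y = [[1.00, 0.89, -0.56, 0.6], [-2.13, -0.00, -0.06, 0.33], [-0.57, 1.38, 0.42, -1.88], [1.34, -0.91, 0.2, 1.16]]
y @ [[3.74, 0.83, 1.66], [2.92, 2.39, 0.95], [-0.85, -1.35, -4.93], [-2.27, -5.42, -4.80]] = [[5.45,0.46,2.39],[-8.66,-3.48,-4.82],[5.81,12.45,7.32],[-0.45,-7.62,-5.19]]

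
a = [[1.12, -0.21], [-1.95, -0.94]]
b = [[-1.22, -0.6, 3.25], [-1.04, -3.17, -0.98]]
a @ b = [[-1.15, -0.01, 3.85],[3.36, 4.15, -5.42]]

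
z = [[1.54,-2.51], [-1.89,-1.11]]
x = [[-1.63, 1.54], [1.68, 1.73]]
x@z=[[-5.42, 2.38], [-0.68, -6.14]]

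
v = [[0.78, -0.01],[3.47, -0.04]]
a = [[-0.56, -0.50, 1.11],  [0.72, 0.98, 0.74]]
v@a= [[-0.44, -0.4, 0.86], [-1.97, -1.77, 3.82]]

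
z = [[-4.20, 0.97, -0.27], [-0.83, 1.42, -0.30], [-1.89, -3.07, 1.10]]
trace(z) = -1.68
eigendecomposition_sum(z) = [[-4.18,0.63,-0.18], [-0.73,0.11,-0.03], [-1.93,0.29,-0.08]] + [[0.0, -0.0, -0.00], [-0.04, 0.14, 0.04], [-0.16, 0.55, 0.15]] + [[-0.02, 0.34, -0.09], [-0.06, 1.17, -0.31], [0.20, -3.91, 1.03]]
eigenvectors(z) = [[-0.90, -0.00, -0.08], [-0.16, 0.26, -0.28], [-0.41, 0.97, 0.95]]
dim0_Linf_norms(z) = [4.2, 3.07, 1.1]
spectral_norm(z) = 4.69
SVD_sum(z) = [[-4.08,-0.32,0.2], [-0.7,-0.05,0.03], [-2.17,-0.17,0.11]] + [[-0.12, 1.30, -0.42],[-0.13, 1.43, -0.47],[0.27, -2.92, 0.95]] + [[-0.0, -0.02, -0.05], [0.0, 0.04, 0.13], [0.0, 0.01, 0.04]]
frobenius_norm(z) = 5.97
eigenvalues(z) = [-4.16, 0.29, 2.18]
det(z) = -2.67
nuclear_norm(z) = 8.54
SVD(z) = [[-0.87, -0.37, -0.31], [-0.15, -0.41, 0.90], [-0.46, 0.83, 0.3]] @ diag([4.688089032599933, 3.6951562440734516, 0.1540829461725276]) @ [[1.00, 0.08, -0.05],[0.09, -0.95, 0.31],[0.02, 0.31, 0.95]]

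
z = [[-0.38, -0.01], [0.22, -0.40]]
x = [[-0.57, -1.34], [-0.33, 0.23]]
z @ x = [[0.22, 0.51], [0.01, -0.39]]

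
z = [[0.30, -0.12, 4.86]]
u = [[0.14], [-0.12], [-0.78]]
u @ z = [[0.04, -0.02, 0.68], [-0.04, 0.01, -0.58], [-0.23, 0.09, -3.79]]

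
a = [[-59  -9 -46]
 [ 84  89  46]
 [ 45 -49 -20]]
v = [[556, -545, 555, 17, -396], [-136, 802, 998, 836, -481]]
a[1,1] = 89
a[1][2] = 46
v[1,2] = 998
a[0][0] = -59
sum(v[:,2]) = 1553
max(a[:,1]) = 89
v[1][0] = -136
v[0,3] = 17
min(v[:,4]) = -481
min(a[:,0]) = -59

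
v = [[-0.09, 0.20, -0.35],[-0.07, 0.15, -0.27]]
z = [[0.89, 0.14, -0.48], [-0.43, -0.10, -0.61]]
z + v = [[0.8,0.34,-0.83],[-0.50,0.05,-0.88]]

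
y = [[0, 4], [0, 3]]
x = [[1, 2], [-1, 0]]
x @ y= [[0, 10], [0, -4]]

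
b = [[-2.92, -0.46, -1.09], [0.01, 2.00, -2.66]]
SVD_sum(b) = [[-1.04, 0.79, -1.67], [-1.39, 1.06, -2.23]] + [[-1.88, -1.25, 0.58], [1.4, 0.94, -0.43]]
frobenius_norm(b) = 4.58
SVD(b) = [[-0.6, -0.80],  [-0.8, 0.6]] @ diag([3.5403452001963087, 2.909940869407308]) @ [[0.49, -0.37, 0.79],[0.81, 0.54, -0.25]]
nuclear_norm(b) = 6.45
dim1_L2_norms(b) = [3.15, 3.33]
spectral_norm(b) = 3.54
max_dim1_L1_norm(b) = 4.67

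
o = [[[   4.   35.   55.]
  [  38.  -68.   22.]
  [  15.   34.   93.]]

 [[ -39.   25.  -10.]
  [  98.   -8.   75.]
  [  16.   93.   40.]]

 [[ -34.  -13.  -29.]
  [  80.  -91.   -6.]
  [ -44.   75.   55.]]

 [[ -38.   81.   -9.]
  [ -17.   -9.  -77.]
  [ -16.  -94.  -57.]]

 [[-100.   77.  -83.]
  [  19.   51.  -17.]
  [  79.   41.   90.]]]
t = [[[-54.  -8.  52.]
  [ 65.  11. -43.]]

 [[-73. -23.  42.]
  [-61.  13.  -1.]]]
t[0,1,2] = -43.0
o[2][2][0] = -44.0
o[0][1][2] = 22.0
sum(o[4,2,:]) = 210.0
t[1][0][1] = -23.0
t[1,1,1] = 13.0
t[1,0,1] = -23.0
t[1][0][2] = 42.0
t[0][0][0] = -54.0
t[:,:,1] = [[-8.0, 11.0], [-23.0, 13.0]]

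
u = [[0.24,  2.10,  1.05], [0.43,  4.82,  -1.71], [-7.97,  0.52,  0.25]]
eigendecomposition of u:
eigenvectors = [[-0.06+0.38j, (-0.06-0.38j), (0.29+0j)], [-0.18-0.16j, (-0.18+0.16j), 0.90+0.00j], [-0.89+0.00j, -0.89-0.00j, (-0.34+0j)]]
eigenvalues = [(-0.15+3.52j), (-0.15-3.52j), (5.6+0j)]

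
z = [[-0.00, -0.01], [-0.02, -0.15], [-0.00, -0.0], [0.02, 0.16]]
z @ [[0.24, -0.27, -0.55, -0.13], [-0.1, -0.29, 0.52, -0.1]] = [[0.0,  0.0,  -0.01,  0.0], [0.01,  0.05,  -0.07,  0.02], [0.0,  0.00,  0.00,  0.00], [-0.01,  -0.05,  0.07,  -0.02]]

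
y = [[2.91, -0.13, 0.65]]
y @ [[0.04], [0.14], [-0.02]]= [[0.09]]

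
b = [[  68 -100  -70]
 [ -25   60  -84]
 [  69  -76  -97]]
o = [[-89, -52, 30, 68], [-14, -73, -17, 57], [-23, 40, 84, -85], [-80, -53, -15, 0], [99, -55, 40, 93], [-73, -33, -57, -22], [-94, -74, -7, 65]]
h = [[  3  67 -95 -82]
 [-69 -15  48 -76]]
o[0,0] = -89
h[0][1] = 67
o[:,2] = [30, -17, 84, -15, 40, -57, -7]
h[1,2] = 48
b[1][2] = -84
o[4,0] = 99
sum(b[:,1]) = -116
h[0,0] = 3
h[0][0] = 3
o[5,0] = -73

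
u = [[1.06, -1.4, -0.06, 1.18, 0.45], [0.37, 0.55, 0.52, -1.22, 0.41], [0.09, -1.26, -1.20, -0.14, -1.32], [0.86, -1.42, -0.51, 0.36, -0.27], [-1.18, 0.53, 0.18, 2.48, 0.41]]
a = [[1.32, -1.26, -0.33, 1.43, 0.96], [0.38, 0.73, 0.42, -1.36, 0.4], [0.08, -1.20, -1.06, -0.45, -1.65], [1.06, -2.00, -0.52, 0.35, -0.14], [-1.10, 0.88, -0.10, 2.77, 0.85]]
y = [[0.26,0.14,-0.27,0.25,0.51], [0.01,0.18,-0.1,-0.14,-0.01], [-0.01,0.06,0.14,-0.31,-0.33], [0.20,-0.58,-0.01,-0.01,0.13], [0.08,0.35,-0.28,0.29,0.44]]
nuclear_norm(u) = 8.11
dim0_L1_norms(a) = [3.94, 6.07, 2.43, 6.36, 4.0]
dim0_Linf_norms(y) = [0.26, 0.58, 0.28, 0.31, 0.51]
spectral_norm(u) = 3.16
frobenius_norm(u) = 4.81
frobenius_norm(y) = 1.29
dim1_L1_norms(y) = [1.43, 0.44, 0.85, 0.93, 1.44]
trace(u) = 1.18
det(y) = 0.00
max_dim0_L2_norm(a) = 3.45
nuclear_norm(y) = 2.09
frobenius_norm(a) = 5.54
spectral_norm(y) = 1.05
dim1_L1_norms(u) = [4.15, 3.07, 4.01, 3.42, 4.78]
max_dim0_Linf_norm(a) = 2.77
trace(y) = 1.01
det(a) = 1.02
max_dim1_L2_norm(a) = 3.22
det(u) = 0.00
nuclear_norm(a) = 9.81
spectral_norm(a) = 3.74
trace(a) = 2.19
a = y + u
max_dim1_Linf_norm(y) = 0.58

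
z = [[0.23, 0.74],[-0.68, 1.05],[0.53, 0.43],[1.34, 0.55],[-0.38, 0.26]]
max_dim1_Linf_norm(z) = 1.34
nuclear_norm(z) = 3.13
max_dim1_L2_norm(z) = 1.45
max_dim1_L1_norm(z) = 1.89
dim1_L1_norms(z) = [0.97, 1.73, 0.96, 1.89, 0.64]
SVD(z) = [[-0.31, -0.4], [0.10, -0.87], [-0.39, -0.11], [-0.85, 0.05], [0.14, -0.28]] @ diag([1.6994867423278273, 1.4328450064999878]) @ [[-0.9,-0.43], [0.43,-0.9]]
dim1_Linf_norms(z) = [0.74, 1.05, 0.53, 1.34, 0.38]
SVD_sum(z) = [[0.47, 0.22], [-0.15, -0.07], [0.6, 0.28], [1.31, 0.62], [-0.21, -0.10]] + [[-0.24,  0.52], [-0.53,  1.12], [-0.07,  0.15], [0.03,  -0.07], [-0.17,  0.36]]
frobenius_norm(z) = 2.22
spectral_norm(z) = 1.70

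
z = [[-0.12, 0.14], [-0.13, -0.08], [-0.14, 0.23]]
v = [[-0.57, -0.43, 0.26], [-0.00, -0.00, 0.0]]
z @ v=[[0.07, 0.05, -0.03], [0.07, 0.06, -0.03], [0.08, 0.06, -0.04]]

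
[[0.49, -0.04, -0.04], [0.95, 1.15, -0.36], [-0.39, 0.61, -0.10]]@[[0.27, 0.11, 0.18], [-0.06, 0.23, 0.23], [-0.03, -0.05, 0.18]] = [[0.14, 0.05, 0.07], [0.2, 0.39, 0.37], [-0.14, 0.1, 0.05]]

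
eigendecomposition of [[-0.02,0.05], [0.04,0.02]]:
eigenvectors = [[-0.87, -0.59], [0.5, -0.81]]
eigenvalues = [-0.05, 0.05]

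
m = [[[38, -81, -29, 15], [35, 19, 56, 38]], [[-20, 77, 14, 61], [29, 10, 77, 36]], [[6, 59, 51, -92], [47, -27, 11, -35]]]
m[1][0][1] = 77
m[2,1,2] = 11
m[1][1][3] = 36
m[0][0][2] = -29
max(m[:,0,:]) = 77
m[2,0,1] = 59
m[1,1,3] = 36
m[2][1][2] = 11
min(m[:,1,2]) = 11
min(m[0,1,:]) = 19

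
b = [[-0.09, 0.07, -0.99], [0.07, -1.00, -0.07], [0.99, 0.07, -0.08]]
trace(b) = -1.17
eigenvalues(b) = [(-0.08+0.99j), (-0.08-0.99j), (-1.01+0j)]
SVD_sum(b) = [[-0.13, 0.32, -0.1], [0.32, -0.80, 0.24], [0.10, -0.24, 0.07]] + [[-0.41, -0.29, -0.4], [-0.29, -0.2, -0.28], [0.4, 0.28, 0.38]] + [[0.45, 0.03, -0.49], [0.03, 0.0, -0.04], [0.49, 0.04, -0.54]]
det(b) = -1.00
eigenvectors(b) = [[0.00-0.71j, 0.00+0.71j, (0.07+0j)], [(-0-0.05j), (-0+0.05j), -1.00+0.00j], [-0.71+0.00j, -0.71-0.00j, (-0+0j)]]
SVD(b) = [[-0.36, 0.64, -0.68], [0.89, 0.45, -0.05], [0.27, -0.62, -0.74]] @ diag([1.0070403560908492, 0.9965088017984747, 0.9935491578893236]) @ [[0.36, -0.89, 0.27], [-0.64, -0.45, -0.62], [-0.68, -0.05, 0.74]]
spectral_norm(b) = 1.01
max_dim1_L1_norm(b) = 1.15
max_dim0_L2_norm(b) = 1.0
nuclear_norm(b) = 3.00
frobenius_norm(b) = 1.73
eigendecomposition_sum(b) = [[-0.04+0.49j, (-0+0.04j), -0.49-0.04j], [(-0+0.04j), -0.00+0.00j, (-0.04-0j)], [0.49+0.04j, 0.04+0.00j, -0.04+0.50j]] + [[(-0.04-0.49j), -0.00-0.04j, (-0.49+0.04j)],[(-0-0.04j), -0.00-0.00j, -0.04+0.00j],[0.49-0.04j, 0.04-0.00j, (-0.04-0.5j)]] + [[(-0.01-0j), (0.07+0j), -0.00-0.00j], [0.07+0.00j, -1.00-0.00j, 0.00+0.00j], [0.00+0.00j, -0.00-0.00j, 0.00+0.00j]]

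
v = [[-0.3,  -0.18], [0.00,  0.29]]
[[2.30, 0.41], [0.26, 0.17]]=v@ [[-8.21, -1.73], [0.89, 0.60]]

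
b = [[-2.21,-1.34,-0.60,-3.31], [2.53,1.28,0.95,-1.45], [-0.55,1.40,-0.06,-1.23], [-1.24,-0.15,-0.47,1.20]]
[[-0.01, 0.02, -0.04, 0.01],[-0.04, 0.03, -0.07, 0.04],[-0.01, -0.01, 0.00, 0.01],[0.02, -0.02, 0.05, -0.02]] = b@[[-0.01, 0.01, -0.02, 0.01], [0.0, -0.01, 0.01, -0.0], [0.00, -0.0, 0.0, -0.0], [0.01, -0.01, 0.02, -0.01]]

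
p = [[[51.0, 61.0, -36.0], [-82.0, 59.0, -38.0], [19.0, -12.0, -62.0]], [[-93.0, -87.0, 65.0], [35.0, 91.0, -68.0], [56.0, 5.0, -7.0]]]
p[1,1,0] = 35.0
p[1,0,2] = 65.0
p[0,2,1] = -12.0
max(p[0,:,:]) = 61.0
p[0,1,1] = 59.0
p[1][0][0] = -93.0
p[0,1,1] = 59.0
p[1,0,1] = -87.0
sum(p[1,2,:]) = 54.0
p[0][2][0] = 19.0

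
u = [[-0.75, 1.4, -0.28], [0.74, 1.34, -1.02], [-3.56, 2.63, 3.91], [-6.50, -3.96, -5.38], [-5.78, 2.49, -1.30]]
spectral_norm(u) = 10.30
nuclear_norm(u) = 20.63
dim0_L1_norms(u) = [17.33, 11.82, 11.89]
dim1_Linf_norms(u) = [1.4, 1.34, 3.91, 6.5, 5.78]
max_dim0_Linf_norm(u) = 6.5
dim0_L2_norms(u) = [9.46, 5.71, 6.86]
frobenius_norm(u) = 13.00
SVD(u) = [[-0.05, 0.15, 0.35], [0.04, -0.01, 0.6], [-0.06, 0.78, -0.48], [-0.87, -0.34, -0.23], [-0.49, 0.51, 0.48]] @ diag([10.302945193696367, 7.3496189911831085, 2.978258051299373]) @ [[0.85,0.20,0.49], [-0.49,0.66,0.57], [0.21,0.72,-0.66]]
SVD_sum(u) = [[-0.42,-0.1,-0.24],[0.33,0.08,0.19],[-0.48,-0.11,-0.28],[-7.58,-1.79,-4.4],[-4.27,-1.01,-2.48]] + [[-0.55, 0.75, 0.65], [0.03, -0.04, -0.03], [-2.77, 3.78, 3.25], [1.23, -1.67, -1.44], [-1.81, 2.46, 2.12]] + [[0.22, 0.75, -0.68], [0.38, 1.3, -1.18], [-0.30, -1.03, 0.94], [-0.15, -0.5, 0.46], [0.3, 1.03, -0.94]]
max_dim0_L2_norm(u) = 9.46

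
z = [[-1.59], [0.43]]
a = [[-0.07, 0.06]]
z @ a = [[0.11, -0.1], [-0.03, 0.03]]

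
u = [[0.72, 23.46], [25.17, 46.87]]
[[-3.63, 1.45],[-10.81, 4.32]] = u @ [[-0.15, 0.06], [-0.15, 0.06]]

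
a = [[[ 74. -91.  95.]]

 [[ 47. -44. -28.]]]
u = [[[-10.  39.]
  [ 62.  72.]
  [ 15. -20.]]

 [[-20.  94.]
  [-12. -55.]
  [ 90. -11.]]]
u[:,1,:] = [[62.0, 72.0], [-12.0, -55.0]]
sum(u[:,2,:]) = 74.0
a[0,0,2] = 95.0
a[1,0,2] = -28.0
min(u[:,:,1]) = -55.0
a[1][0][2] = -28.0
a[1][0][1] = -44.0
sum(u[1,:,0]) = 58.0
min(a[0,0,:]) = -91.0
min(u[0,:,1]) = -20.0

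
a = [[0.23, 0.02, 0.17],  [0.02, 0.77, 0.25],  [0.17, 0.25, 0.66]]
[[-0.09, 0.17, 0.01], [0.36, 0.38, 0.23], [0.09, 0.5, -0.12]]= a @ [[-0.5, 0.31, 0.35], [0.45, 0.31, 0.43], [0.09, 0.56, -0.44]]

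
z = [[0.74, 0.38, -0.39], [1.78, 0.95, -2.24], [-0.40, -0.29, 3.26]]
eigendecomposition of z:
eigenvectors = [[0.45, -0.44, -0.18], [-0.89, -0.87, -0.7], [-0.02, -0.22, 0.69]]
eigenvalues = [-0.0, 1.29, 3.66]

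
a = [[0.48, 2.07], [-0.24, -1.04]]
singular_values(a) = [2.38, 0.0]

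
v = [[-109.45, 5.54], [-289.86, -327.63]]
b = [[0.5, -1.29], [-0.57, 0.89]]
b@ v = [[319.19, 425.41], [-195.59, -294.75]]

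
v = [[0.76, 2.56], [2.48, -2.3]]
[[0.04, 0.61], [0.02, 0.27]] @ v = [[1.54, -1.3],  [0.68, -0.57]]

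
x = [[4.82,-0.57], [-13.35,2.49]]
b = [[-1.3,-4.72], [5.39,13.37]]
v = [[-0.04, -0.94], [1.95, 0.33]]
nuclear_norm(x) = 14.72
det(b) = 8.06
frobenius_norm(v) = 2.19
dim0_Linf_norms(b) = [5.39, 13.37]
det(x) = 4.39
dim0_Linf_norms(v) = [1.95, 0.94]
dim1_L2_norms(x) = [4.85, 13.58]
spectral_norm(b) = 15.22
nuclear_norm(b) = 15.74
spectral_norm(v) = 1.99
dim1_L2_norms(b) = [4.9, 14.42]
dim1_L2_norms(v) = [0.94, 1.98]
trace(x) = 7.31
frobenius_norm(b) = 15.22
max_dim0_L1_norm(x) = 18.17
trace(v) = 0.29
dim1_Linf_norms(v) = [0.94, 1.95]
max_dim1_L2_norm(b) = 14.42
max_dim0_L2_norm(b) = 14.18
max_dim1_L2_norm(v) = 1.98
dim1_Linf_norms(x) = [4.82, 13.35]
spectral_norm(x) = 14.42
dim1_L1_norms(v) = [0.98, 2.28]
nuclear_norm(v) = 2.90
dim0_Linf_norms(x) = [13.35, 2.49]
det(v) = 1.82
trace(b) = 12.07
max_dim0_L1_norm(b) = 18.09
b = x @ v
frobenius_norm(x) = 14.42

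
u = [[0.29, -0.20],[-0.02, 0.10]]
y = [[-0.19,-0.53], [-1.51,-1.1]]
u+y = [[0.10, -0.73], [-1.53, -1.0]]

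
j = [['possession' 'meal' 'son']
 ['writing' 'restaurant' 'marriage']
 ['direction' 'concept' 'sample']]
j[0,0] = 'possession'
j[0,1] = 'meal'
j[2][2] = 'sample'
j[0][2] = 'son'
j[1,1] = 'restaurant'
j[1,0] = 'writing'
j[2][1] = 'concept'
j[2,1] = 'concept'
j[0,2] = 'son'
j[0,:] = ['possession', 'meal', 'son']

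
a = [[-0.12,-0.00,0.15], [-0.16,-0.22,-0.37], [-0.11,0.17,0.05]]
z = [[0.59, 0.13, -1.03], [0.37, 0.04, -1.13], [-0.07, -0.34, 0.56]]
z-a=[[0.71, 0.13, -1.18], [0.53, 0.26, -0.76], [0.04, -0.51, 0.51]]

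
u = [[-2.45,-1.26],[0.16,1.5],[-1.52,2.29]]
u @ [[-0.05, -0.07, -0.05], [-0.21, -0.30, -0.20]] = [[0.39, 0.55, 0.37],[-0.32, -0.46, -0.31],[-0.40, -0.58, -0.38]]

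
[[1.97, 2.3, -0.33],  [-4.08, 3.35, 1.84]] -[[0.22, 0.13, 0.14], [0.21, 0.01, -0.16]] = [[1.75, 2.17, -0.47], [-4.29, 3.34, 2.00]]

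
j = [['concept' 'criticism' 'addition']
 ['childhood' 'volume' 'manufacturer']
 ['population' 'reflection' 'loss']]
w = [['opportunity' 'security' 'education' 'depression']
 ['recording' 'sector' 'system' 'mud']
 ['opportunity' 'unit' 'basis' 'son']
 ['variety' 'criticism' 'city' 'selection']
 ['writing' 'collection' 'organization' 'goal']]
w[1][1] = 'sector'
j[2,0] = 'population'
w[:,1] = ['security', 'sector', 'unit', 'criticism', 'collection']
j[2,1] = 'reflection'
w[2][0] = 'opportunity'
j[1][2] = 'manufacturer'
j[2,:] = ['population', 'reflection', 'loss']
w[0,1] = 'security'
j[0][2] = 'addition'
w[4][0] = 'writing'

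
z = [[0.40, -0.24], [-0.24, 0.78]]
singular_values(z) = [0.9, 0.28]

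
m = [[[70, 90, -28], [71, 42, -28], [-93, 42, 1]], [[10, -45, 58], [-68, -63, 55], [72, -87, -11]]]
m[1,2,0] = 72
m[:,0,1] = [90, -45]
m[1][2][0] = 72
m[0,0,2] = -28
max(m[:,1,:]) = 71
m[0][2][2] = 1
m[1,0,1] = -45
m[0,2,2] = 1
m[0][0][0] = 70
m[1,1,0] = -68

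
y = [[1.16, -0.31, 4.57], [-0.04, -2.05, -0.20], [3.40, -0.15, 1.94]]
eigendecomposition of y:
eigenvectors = [[-0.72, 0.75, -0.22], [0.02, -0.27, 0.95], [-0.69, -0.6, 0.22]]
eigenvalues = [5.52, -2.38, -2.09]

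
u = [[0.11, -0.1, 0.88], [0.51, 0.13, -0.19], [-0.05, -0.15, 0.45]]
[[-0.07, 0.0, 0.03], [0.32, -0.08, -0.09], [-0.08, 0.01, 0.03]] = u @ [[0.6, -0.15, -0.17], [-0.15, 0.05, 0.03], [-0.17, 0.03, 0.06]]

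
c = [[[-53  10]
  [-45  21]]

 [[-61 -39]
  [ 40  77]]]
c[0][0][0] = -53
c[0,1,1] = 21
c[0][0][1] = 10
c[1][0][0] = -61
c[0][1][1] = 21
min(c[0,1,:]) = -45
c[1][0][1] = -39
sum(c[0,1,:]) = -24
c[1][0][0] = -61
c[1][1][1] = 77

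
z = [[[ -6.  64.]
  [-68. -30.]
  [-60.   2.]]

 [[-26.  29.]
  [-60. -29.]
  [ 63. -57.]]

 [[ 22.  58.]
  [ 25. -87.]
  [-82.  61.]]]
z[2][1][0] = 25.0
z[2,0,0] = 22.0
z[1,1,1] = -29.0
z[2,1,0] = 25.0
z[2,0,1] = 58.0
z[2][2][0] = -82.0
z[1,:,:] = [[-26.0, 29.0], [-60.0, -29.0], [63.0, -57.0]]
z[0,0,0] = -6.0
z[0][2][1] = 2.0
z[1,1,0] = -60.0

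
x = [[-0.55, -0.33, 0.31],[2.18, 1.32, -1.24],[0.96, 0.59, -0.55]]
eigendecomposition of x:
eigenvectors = [[-0.22, 0.17, 0.57], [0.88, -0.82, -0.19], [0.42, -0.55, 0.8]]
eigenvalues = [0.2, 0.03, -0.01]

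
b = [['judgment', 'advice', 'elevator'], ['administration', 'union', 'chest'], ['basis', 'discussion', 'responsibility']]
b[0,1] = 'advice'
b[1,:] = ['administration', 'union', 'chest']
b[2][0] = 'basis'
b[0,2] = 'elevator'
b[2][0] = 'basis'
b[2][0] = 'basis'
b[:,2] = ['elevator', 'chest', 'responsibility']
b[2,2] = 'responsibility'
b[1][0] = 'administration'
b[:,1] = ['advice', 'union', 'discussion']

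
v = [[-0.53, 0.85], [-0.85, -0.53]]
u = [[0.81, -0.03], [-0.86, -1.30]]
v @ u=[[-1.16, -1.09], [-0.23, 0.71]]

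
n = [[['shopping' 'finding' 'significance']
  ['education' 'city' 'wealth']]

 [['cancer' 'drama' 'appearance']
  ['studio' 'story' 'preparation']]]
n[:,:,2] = [['significance', 'wealth'], ['appearance', 'preparation']]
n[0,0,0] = 'shopping'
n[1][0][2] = 'appearance'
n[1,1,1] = 'story'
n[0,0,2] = 'significance'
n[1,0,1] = 'drama'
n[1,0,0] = 'cancer'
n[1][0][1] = 'drama'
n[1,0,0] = 'cancer'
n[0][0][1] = 'finding'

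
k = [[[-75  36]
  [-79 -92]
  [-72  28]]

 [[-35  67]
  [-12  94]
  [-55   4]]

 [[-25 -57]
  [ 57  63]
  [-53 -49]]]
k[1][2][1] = 4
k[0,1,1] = -92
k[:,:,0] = [[-75, -79, -72], [-35, -12, -55], [-25, 57, -53]]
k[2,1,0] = 57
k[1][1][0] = -12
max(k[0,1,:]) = -79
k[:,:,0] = [[-75, -79, -72], [-35, -12, -55], [-25, 57, -53]]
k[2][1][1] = 63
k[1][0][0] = -35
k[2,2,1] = -49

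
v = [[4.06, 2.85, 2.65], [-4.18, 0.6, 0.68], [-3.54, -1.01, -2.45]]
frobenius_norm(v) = 8.34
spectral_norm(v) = 7.65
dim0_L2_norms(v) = [6.82, 3.08, 3.67]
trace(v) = 2.21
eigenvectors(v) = [[-0.16-0.59j,  (-0.16+0.59j),  -0.11+0.00j], [0.70+0.00j,  (0.7-0j),  (-0.55+0j)], [(0.23+0.29j),  0.23-0.29j,  0.83+0.00j]]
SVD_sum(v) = [[4.71, 1.67, 2.13],[-2.75, -0.98, -1.24],[-3.76, -1.33, -1.70]] + [[-0.67, 0.79, 0.86], [-1.42, 1.68, 1.83], [0.2, -0.24, -0.26]] + [[0.02, 0.39, -0.34],[-0.0, -0.1, 0.09],[0.02, 0.56, -0.49]]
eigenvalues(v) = [(1.75+3.8j), (1.75-3.8j), (-1.28+0j)]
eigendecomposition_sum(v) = [[1.99+1.53j, (1.44-0.73j), (1.24-0.27j)], [(-2.29+1.76j), (0.39+1.82j), (-0.06+1.46j)], [(-1.47-0.38j), (-0.63+0.75j), (-0.63+0.45j)]] + [[1.99-1.53j,1.44+0.73j,(1.24+0.27j)], [-2.29-1.76j,0.39-1.82j,-0.06-1.46j], [(-1.47+0.38j),-0.63-0.75j,-0.63-0.45j]] + [[0.08+0.00j, (-0.04-0j), (0.17-0j)], [(0.4+0j), -0.17-0.00j, (0.8-0j)], [-0.59-0.00j, (0.26+0j), (-1.19+0j)]]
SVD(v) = [[-0.71, -0.42, 0.56], [0.42, -0.9, -0.15], [0.57, 0.13, 0.81]] @ diag([7.645361484937196, 3.190951775619974, 0.9186264367557871]) @ [[-0.87, -0.31, -0.39], [0.5, -0.59, -0.64], [0.03, 0.75, -0.66]]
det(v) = -22.41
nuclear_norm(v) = 11.75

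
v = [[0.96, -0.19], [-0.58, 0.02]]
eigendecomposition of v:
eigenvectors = [[0.87,0.18], [-0.49,0.98]]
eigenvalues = [1.07, -0.09]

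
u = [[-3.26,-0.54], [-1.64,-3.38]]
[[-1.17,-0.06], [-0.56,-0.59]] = u @ [[0.36, -0.01], [-0.01, 0.18]]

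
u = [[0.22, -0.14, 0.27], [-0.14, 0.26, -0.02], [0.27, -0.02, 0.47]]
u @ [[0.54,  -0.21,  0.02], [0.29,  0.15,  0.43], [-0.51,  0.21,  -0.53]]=[[-0.06, -0.01, -0.20], [0.01, 0.06, 0.12], [-0.1, 0.04, -0.25]]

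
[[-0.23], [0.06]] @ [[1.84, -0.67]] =[[-0.42, 0.15], [0.11, -0.04]]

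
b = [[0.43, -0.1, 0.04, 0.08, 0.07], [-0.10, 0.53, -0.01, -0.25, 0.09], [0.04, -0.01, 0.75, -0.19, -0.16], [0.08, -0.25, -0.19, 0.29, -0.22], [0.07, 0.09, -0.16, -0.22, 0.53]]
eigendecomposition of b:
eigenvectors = [[0.18, 0.66, -0.71, -0.16, 0.06], [-0.28, 0.62, 0.35, 0.60, -0.22], [-0.3, -0.11, -0.20, -0.24, -0.89], [-0.80, 0.16, 0.08, -0.45, 0.35], [-0.40, -0.38, -0.57, 0.59, 0.16]]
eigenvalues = [0.0, 0.31, 0.54, 0.84, 0.85]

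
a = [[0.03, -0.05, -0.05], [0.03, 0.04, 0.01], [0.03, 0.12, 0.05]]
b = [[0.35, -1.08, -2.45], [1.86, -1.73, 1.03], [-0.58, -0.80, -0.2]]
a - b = [[-0.32, 1.03, 2.40], [-1.83, 1.77, -1.02], [0.61, 0.92, 0.25]]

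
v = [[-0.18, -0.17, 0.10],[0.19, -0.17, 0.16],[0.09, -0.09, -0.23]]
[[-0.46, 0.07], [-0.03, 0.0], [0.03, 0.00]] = v@ [[1.17, -0.17], [1.34, -0.21], [-0.18, -0.0]]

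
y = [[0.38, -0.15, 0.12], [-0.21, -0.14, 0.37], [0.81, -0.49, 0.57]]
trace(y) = 0.81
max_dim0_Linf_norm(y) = 0.81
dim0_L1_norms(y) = [1.4, 0.78, 1.06]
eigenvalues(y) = [0.58, 0.01, 0.22]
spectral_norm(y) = 1.18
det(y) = 0.00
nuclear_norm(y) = 1.64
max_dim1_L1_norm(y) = 1.87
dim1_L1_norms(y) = [0.65, 0.72, 1.87]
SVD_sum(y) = [[0.3, -0.18, 0.21],  [0.07, -0.04, 0.05],  [0.81, -0.49, 0.57]] + [[0.08, 0.03, -0.09],[-0.28, -0.10, 0.32],[-0.00, -0.00, 0.01]] + [[0.0, 0.00, 0.0], [0.0, 0.0, 0.0], [-0.00, -0.00, -0.00]]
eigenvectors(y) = [[-0.24, 0.2, 0.10], [-0.39, 0.86, 0.69], [-0.89, 0.47, 0.72]]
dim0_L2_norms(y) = [0.92, 0.53, 0.69]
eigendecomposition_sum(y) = [[0.53, -0.17, 0.09],  [0.84, -0.27, 0.14],  [1.93, -0.62, 0.32]] + [[0.01, 0.00, -0.0],  [0.05, 0.01, -0.02],  [0.03, 0.01, -0.01]] + [[-0.16, 0.02, 0.04], [-1.1, 0.12, 0.25], [-1.15, 0.12, 0.26]]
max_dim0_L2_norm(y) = 0.92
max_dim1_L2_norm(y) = 1.11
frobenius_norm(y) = 1.27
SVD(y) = [[-0.35, 0.27, -0.90], [-0.08, -0.96, -0.26], [-0.94, -0.02, 0.35]] @ diag([1.1817637635965823, 0.4543405644525726, 0.0030097413440950214]) @ [[-0.74, 0.44, -0.51], [0.64, 0.22, -0.73], [-0.21, -0.87, -0.45]]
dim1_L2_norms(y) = [0.43, 0.45, 1.11]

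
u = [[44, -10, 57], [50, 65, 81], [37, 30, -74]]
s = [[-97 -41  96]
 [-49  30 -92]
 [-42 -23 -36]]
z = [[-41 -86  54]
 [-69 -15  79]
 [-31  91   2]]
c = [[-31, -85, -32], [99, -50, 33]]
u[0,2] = 57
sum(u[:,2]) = 64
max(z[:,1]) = 91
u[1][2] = 81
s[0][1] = -41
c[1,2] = 33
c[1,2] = 33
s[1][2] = -92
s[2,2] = -36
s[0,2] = 96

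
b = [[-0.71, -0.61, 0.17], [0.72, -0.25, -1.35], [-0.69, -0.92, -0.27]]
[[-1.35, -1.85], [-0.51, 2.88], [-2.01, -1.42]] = b@[[1.04, 2.21],[1.2, 0.18],[0.71, -0.99]]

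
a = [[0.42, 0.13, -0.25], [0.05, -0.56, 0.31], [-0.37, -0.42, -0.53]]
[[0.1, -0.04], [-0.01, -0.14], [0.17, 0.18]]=a@[[0.11, -0.26], [-0.14, 0.10], [-0.29, -0.23]]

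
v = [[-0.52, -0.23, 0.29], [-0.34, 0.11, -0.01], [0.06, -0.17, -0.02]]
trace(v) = -0.43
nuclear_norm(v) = 1.07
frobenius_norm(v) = 0.75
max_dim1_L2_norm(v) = 0.64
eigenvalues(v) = [-0.62, 0.29, -0.1]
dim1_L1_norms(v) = [1.04, 0.46, 0.25]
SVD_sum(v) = [[-0.56, -0.15, 0.24], [-0.25, -0.06, 0.1], [0.02, 0.01, -0.01]] + [[0.04, -0.09, 0.03], [-0.08, 0.20, -0.07], [0.06, -0.14, 0.05]] + [[0.0, 0.01, 0.02], [-0.01, -0.02, -0.04], [-0.02, -0.03, -0.07]]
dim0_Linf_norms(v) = [0.52, 0.23, 0.29]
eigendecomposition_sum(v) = [[-0.57, -0.12, 0.28], [-0.27, -0.05, 0.13], [-0.02, -0.00, 0.01]] + [[0.04, -0.10, 0.04], [-0.09, 0.19, -0.09], [0.06, -0.12, 0.06]] + [[0.01, -0.02, -0.03], [0.01, -0.03, -0.05], [0.02, -0.04, -0.08]]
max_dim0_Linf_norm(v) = 0.52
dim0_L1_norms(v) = [0.92, 0.51, 0.32]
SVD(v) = [[-0.92, 0.35, -0.20], [-0.40, -0.76, 0.52], [0.03, 0.55, 0.83]] @ diag([0.6870538187486279, 0.2961790121087328, 0.09129645627965252]) @ [[0.89, 0.24, -0.38], [0.37, -0.87, 0.33], [-0.25, -0.44, -0.86]]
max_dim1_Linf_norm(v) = 0.52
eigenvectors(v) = [[0.91, 0.40, 0.29], [0.42, -0.77, 0.5], [0.03, 0.50, 0.82]]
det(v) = 0.02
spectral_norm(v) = 0.69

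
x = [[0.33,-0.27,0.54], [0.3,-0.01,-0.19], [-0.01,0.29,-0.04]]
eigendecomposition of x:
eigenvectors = [[0.82+0.00j,(-0.1+0.57j),-0.10-0.57j], [(0.48+0j),(0.66+0j),(0.66-0j)], [0.31+0.00j,(-0.03-0.48j),(-0.03+0.48j)]]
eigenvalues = [(0.38+0j), (-0.05+0.4j), (-0.05-0.4j)]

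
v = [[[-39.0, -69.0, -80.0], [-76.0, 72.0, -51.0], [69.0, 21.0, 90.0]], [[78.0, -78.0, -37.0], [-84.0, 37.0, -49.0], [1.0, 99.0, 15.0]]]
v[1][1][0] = -84.0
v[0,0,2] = -80.0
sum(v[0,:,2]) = -41.0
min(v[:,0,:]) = -80.0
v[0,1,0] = -76.0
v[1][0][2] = -37.0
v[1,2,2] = 15.0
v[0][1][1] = 72.0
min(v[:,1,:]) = -84.0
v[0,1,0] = -76.0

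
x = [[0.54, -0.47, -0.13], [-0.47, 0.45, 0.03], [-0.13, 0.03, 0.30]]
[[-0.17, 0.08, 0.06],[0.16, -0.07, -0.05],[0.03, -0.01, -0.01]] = x@[[0.2, -0.08, -0.07],[0.55, -0.24, -0.19],[0.12, -0.05, -0.04]]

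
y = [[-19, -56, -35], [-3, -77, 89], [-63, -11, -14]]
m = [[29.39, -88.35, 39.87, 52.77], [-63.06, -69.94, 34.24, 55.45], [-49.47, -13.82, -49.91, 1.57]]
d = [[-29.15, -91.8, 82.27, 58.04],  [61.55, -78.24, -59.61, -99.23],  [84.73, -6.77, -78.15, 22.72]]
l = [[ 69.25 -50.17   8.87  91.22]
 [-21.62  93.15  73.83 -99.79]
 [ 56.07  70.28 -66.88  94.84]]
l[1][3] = -99.79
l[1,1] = 93.15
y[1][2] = 89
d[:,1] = [-91.8, -78.24, -6.77]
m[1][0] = -63.06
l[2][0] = 56.07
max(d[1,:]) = 61.55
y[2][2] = -14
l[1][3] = -99.79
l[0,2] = 8.87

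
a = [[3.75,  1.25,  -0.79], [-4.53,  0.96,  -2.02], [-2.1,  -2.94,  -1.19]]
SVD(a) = [[-0.56, 0.25, -0.79], [0.7, 0.65, -0.29], [0.44, -0.72, -0.54]] @ diag([6.517638832019485, 3.1561211144576986, 1.9496111320532539]) @ [[-0.95, -0.20, -0.23], [-0.15, 0.97, -0.21], [-0.26, 0.16, 0.95]]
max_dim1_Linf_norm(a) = 4.53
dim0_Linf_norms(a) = [4.53, 2.94, 2.02]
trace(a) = 3.52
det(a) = -40.10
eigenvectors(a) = [[(0.01+0j), (0.26+0.47j), (0.26-0.47j)], [(0.48+0j), -0.74+0.00j, (-0.74-0j)], [(0.88+0j), (0.22-0.33j), (0.22+0.33j)]]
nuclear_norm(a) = 11.62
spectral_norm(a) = 6.52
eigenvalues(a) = [(-2.84+0j), (3.18+2j), (3.18-2j)]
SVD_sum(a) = [[3.46, 0.73, 0.84], [-4.36, -0.93, -1.06], [-2.73, -0.58, -0.66]] + [[-0.12, 0.76, -0.16], [-0.32, 1.98, -0.42], [0.35, -2.19, 0.47]] + [[0.41, -0.25, -1.47], [0.15, -0.09, -0.54], [0.28, -0.17, -1.0]]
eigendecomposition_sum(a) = [[(-0.02+0j), -0.02+0.00j, (-0.03-0j)], [(-0.83+0j), -0.65+0.00j, (-1.19-0j)], [-1.50+0.00j, -1.18+0.00j, (-2.17-0j)]] + [[(1.89+0.5j),  0.63-1.03j,  -0.38+0.56j], [-1.85+1.91j,  (0.81+1.44j),  -0.41-0.82j], [-0.30-1.39j,  -0.88-0.07j,  0.49+0.06j]] + [[1.89-0.50j, (0.63+1.03j), (-0.38-0.56j)],[-1.85-1.91j, (0.81-1.44j), -0.41+0.82j],[-0.30+1.39j, -0.88+0.07j, (0.49-0.06j)]]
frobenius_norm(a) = 7.50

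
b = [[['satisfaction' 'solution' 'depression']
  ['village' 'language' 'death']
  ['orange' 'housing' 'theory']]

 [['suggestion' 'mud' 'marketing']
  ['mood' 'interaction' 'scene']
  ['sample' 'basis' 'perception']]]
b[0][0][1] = 'solution'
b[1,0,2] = 'marketing'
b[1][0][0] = 'suggestion'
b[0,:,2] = ['depression', 'death', 'theory']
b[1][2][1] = 'basis'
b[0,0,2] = 'depression'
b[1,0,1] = 'mud'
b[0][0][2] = 'depression'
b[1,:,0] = ['suggestion', 'mood', 'sample']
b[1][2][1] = 'basis'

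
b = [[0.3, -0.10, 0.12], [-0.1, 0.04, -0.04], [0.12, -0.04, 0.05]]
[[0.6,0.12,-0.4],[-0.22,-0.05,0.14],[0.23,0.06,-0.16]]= b @ [[3.08, -2.27, -0.74],[-2.28, -2.34, 0.38],[-4.58, 4.71, -1.16]]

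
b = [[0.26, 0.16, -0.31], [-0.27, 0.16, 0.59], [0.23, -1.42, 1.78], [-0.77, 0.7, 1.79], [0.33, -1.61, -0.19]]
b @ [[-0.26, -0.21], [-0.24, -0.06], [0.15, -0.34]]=[[-0.15, 0.04], [0.12, -0.15], [0.55, -0.57], [0.30, -0.49], [0.27, 0.09]]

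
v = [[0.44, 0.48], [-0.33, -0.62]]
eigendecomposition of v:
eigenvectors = [[0.94, -0.48],  [-0.35, 0.88]]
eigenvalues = [0.26, -0.44]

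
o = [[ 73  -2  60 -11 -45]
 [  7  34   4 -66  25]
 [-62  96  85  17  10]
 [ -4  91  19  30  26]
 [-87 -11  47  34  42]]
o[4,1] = -11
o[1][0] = 7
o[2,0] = -62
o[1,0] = 7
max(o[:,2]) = 85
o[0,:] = [73, -2, 60, -11, -45]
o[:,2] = [60, 4, 85, 19, 47]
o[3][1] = 91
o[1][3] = -66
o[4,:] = [-87, -11, 47, 34, 42]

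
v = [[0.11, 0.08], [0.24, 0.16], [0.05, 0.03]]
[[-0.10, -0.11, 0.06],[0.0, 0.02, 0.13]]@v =[[-0.03, -0.02], [0.01, 0.01]]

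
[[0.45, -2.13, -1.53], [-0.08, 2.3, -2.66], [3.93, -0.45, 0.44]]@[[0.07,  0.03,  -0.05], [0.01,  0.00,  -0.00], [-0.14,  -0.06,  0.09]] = [[0.22,  0.11,  -0.16], [0.39,  0.16,  -0.24], [0.21,  0.09,  -0.16]]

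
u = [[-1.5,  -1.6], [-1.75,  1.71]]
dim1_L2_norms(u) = [2.19, 2.45]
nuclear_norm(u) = 4.64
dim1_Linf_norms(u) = [1.6, 1.75]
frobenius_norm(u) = 3.29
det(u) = -5.36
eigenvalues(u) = [-2.21, 2.42]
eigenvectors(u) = [[-0.91, 0.38], [-0.41, -0.93]]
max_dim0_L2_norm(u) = 2.34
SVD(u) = [[-0.09, 1.00], [1.0, 0.09]] @ diag([2.4488732354434317, 2.1908034774321536]) @ [[-0.65,0.76], [-0.76,-0.65]]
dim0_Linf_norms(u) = [1.75, 1.71]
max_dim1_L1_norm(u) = 3.46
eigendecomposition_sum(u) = [[-1.87, -0.76], [-0.84, -0.34]] + [[0.37, -0.84], [-0.91, 2.05]]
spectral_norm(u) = 2.45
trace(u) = 0.21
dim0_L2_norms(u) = [2.3, 2.34]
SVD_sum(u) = [[0.15, -0.17], [-1.60, 1.84]] + [[-1.65, -1.43], [-0.15, -0.13]]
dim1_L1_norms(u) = [3.1, 3.46]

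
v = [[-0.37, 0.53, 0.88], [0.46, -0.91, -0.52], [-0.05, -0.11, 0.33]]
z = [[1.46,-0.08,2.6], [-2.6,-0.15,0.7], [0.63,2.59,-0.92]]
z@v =[[-0.71, 0.56, 2.18], [0.86, -1.32, -1.98], [1.00, -1.92, -1.1]]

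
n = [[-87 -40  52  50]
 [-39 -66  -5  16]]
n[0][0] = -87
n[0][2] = 52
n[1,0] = -39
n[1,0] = -39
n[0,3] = 50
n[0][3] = 50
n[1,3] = 16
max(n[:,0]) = -39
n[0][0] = -87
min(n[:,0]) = -87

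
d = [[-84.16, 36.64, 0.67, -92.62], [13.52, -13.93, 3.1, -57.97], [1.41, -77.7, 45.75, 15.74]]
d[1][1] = -13.93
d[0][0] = -84.16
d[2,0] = 1.41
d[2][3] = 15.74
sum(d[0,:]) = -139.47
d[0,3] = -92.62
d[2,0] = 1.41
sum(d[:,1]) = -54.99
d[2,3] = 15.74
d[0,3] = -92.62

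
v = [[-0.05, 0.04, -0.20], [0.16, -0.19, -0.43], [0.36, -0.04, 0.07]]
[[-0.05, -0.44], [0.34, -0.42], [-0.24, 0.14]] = v@[[-0.94,-0.19], [-2.54,-2.11], [-0.02,1.83]]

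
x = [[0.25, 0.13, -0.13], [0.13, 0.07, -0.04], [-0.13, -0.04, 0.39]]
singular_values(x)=[0.49, 0.22, 0.0]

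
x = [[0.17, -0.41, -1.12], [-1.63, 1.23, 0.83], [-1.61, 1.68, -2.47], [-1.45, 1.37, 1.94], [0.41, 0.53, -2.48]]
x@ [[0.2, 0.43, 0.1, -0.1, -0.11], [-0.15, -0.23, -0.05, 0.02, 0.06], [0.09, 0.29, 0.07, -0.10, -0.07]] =[[-0.01, -0.16, -0.04, 0.09, 0.04],[-0.44, -0.74, -0.17, 0.1, 0.19],[-0.8, -1.8, -0.42, 0.44, 0.45],[-0.32, -0.38, -0.08, -0.02, 0.11],[-0.22, -0.66, -0.16, 0.22, 0.16]]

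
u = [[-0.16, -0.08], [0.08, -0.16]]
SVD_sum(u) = [[-0.16,  0.00], [0.08,  0.00]] + [[0.00, -0.08], [0.00, -0.16]]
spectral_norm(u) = 0.18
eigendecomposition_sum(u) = [[(-0.08+0.04j), -0.04-0.08j], [(0.04+0.08j), (-0.08+0.04j)]] + [[(-0.08-0.04j), (-0.04+0.08j)],[(0.04-0.08j), -0.08-0.04j]]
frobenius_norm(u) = 0.25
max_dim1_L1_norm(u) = 0.24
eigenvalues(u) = [(-0.16+0.08j), (-0.16-0.08j)]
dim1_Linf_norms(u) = [0.16, 0.16]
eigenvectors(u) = [[0.71+0.00j, (0.71-0j)], [-0.71j, 0.71j]]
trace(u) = -0.32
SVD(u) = [[-0.89, 0.45], [0.45, 0.89]] @ diag([0.17888543819998318, 0.17888543819998318]) @ [[1.00,0.00], [-0.00,-1.00]]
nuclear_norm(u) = 0.36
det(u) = 0.03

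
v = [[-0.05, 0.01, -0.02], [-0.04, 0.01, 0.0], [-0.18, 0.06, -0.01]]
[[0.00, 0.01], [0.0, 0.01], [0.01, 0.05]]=v @ [[-0.03,-0.20], [0.03,0.21], [0.05,0.34]]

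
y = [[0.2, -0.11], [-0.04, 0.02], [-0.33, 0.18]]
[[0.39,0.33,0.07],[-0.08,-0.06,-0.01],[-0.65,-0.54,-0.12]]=y@[[1.51, 1.25, 0.27], [-0.84, -0.69, -0.15]]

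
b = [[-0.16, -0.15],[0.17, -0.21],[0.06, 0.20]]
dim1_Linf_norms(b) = [0.16, 0.21, 0.2]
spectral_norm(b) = 0.33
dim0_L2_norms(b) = [0.24, 0.33]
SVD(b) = [[-0.46, 0.66], [-0.64, -0.71], [0.61, -0.24]] @ diag([0.32649939601645256, 0.24103556667199907]) @ [[0.01, 1.00], [-1.0, 0.01]]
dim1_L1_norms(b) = [0.31, 0.38, 0.26]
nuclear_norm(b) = 0.57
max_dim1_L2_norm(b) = 0.27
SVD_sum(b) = [[-0.0, -0.15], [-0.0, -0.21], [0.0, 0.2]] + [[-0.16, 0.00], [0.17, -0.00], [0.06, -0.00]]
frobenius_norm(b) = 0.41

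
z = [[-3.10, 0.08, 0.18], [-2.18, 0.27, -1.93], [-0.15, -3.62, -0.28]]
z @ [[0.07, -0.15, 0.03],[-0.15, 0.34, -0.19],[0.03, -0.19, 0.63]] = [[-0.22, 0.46, 0.01],[-0.25, 0.79, -1.33],[0.52, -1.16, 0.51]]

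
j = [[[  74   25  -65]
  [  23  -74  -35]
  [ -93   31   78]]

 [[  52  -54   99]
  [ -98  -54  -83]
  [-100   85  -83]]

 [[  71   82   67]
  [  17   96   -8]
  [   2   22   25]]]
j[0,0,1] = 25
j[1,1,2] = -83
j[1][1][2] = -83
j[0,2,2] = 78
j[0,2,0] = -93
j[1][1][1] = -54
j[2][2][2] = 25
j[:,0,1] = [25, -54, 82]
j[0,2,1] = 31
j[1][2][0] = -100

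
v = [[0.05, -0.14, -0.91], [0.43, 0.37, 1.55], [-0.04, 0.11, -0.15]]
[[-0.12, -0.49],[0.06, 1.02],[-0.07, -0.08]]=v@[[-0.15, 0.34],[-0.45, 0.15],[0.19, 0.53]]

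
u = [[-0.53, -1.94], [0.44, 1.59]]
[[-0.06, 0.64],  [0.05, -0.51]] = u @ [[0.33, 1.18], [-0.06, -0.65]]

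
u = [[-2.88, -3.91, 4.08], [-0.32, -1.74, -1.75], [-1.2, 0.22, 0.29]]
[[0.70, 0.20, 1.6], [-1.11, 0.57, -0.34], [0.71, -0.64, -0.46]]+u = [[-2.18, -3.71, 5.68], [-1.43, -1.17, -2.09], [-0.49, -0.42, -0.17]]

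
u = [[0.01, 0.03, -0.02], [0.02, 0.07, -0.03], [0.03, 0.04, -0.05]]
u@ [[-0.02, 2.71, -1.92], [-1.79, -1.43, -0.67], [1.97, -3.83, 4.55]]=[[-0.09, 0.06, -0.13], [-0.18, 0.07, -0.22], [-0.17, 0.22, -0.31]]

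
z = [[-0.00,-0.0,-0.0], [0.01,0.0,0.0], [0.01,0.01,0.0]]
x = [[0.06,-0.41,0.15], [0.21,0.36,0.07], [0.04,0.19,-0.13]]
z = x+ [[-0.06, 0.41, -0.15], [-0.2, -0.36, -0.07], [-0.03, -0.18, 0.13]]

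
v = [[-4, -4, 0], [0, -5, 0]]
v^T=[[-4, 0], [-4, -5], [0, 0]]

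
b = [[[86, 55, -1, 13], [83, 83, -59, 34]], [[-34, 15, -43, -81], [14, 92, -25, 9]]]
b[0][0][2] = -1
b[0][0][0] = 86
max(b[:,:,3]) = 34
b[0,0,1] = 55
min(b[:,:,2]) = -59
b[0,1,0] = 83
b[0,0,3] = 13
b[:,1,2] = [-59, -25]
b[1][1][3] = 9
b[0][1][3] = 34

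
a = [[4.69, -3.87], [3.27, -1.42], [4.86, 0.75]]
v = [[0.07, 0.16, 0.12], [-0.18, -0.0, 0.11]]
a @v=[[1.02, 0.75, 0.14], [0.48, 0.52, 0.24], [0.21, 0.78, 0.67]]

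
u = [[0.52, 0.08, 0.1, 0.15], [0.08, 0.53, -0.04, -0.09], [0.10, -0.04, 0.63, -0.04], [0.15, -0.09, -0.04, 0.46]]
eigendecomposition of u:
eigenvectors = [[0.58, -0.62, 0.47, -0.23], [-0.41, 0.03, 0.11, -0.90], [-0.27, -0.73, -0.62, 0.03], [-0.65, -0.27, 0.61, 0.36]]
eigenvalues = [0.25, 0.7, 0.6, 0.59]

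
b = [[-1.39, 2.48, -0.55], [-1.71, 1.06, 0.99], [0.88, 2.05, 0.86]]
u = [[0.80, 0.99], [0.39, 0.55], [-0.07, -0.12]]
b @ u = [[-0.11, 0.05], [-1.02, -1.23], [1.44, 1.90]]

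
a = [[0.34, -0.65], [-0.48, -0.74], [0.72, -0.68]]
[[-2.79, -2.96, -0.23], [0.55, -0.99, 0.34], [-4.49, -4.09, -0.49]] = a@[[-4.30, -2.74, -0.69],[2.05, 3.12, -0.01]]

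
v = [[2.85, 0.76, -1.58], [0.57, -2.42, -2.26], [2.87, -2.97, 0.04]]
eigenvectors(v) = [[-0.28-0.60j, (-0.28+0.6j), -0.04+0.00j], [(0.24-0.17j), 0.24+0.17j, -0.82+0.00j], [(-0.69+0j), (-0.69-0j), -0.57+0.00j]]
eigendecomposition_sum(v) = [[(1.4+0.57j),  0.46-0.65j,  -0.75+0.89j], [-0.13+0.64j,  (0.31+0.14j),  (-0.44-0.25j)], [(1.14-1.07j),  (-0.41-0.71j),  (0.51+1.09j)]] + [[1.40-0.57j, 0.46+0.65j, -0.75-0.89j], [-0.13-0.64j, (0.31-0.14j), -0.44+0.25j], [1.14+1.07j, (-0.41+0.71j), 0.51-1.09j]] + [[(0.04+0j), (-0.16-0j), -0.07+0.00j], [(0.84+0j), (-3.05-0j), (-1.39+0j)], [(0.59+0j), (-2.14-0j), (-0.97+0j)]]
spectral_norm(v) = 5.13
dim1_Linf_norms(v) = [2.85, 2.42, 2.97]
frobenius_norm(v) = 6.29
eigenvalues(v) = [(2.22+1.81j), (2.22-1.81j), (-3.98+0j)]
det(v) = -32.65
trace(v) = 0.47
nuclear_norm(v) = 10.22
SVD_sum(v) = [[1.46, -1.29, -0.73],[1.89, -1.67, -0.94],[2.7, -2.38, -1.34]] + [[1.54, 2.02, -0.49], [-0.67, -0.88, 0.21], [-0.37, -0.48, 0.12]] + [[-0.15, 0.03, -0.36], [-0.65, 0.13, -1.53], [0.54, -0.1, 1.27]]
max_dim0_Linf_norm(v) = 2.97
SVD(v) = [[-0.41, 0.9, -0.18], [-0.52, -0.39, -0.76], [-0.75, -0.21, 0.63]] @ diag([5.133325956204971, 2.889003945114568, 2.2016859068597396]) @ [[-0.70,0.62,0.35], [0.6,0.78,-0.19], [0.39,-0.08,0.92]]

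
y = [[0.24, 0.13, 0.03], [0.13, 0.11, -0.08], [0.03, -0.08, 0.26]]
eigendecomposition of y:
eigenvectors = [[0.49, -0.74, 0.47], [-0.82, -0.57, -0.06], [-0.31, 0.36, 0.88]]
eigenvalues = [0.0, 0.33, 0.28]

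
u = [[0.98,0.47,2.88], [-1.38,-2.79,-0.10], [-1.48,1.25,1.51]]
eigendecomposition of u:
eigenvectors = [[(0.76+0j), (0.76-0j), -0.07+0.00j],  [(-0.2+0.1j), (-0.2-0.1j), (-0.97+0j)],  [(0.11+0.59j), (0.11-0.59j), 0.25+0.00j]]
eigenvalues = [(1.28+2.3j), (1.28-2.3j), (-2.86+0j)]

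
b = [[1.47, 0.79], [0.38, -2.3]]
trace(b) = -0.83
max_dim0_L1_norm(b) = 3.09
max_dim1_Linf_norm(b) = 2.3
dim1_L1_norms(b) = [2.26, 2.68]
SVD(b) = [[-0.37, 0.93], [0.93, 0.37]] @ diag([2.4365609110308912, 1.5108179661482422]) @ [[-0.08,-1.00], [1.0,-0.08]]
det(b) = -3.68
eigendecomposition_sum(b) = [[1.52, 0.31], [0.15, 0.03]] + [[-0.05, 0.48], [0.23, -2.33]]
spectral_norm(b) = 2.44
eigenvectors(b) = [[1.0, -0.20], [0.10, 0.98]]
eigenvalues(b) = [1.55, -2.38]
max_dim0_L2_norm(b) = 2.43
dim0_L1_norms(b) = [1.85, 3.09]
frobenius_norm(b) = 2.87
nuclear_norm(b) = 3.95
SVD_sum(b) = [[0.07, 0.90], [-0.18, -2.26]] + [[1.4, -0.11], [0.56, -0.04]]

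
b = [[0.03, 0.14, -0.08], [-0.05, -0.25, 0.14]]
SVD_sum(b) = [[0.03,0.14,-0.08],  [-0.05,-0.25,0.14]] + [[0.0, -0.0, -0.00], [0.00, -0.00, -0.0]]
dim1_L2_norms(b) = [0.16, 0.29]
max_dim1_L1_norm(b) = 0.44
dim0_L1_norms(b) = [0.08, 0.39, 0.22]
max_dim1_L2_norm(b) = 0.29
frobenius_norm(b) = 0.33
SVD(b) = [[-0.49,0.87], [0.87,0.49]] @ diag([0.3339101136226137, 0.0020089849509861923]) @ [[-0.17, -0.86, 0.48], [0.78, -0.42, -0.46]]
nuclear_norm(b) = 0.34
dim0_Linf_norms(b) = [0.05, 0.25, 0.14]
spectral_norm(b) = 0.33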